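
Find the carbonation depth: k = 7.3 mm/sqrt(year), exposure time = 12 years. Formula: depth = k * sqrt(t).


depth = k * sqrt(t)
= 7.3 * sqrt(12)
= 25.29 mm

25.29


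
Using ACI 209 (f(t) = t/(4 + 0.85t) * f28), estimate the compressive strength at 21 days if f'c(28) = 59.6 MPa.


f(21) = 21 / (4 + 0.85 * 21) * 59.6
= 21 / 21.85 * 59.6
= 57.28 MPa

57.28


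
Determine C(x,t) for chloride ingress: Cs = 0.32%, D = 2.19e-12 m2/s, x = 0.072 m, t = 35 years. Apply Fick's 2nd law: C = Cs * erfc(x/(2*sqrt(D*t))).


t_seconds = 35 * 365.25 * 24 * 3600 = 1104516000.0 s
arg = 0.072 / (2 * sqrt(2.19e-12 * 1104516000.0))
= 0.732
erfc(0.732) = 0.3006
C = 0.32 * 0.3006 = 0.0962%

0.0962


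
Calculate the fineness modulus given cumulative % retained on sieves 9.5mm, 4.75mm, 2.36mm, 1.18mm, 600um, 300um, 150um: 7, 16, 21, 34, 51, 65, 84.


FM = sum(cumulative % retained) / 100
= 278 / 100
= 2.78

2.78


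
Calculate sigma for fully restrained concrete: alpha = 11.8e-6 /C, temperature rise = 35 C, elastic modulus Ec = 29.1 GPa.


sigma = alpha * dT * Ec
= 11.8e-6 * 35 * 29.1 * 1000
= 12.018 MPa

12.018


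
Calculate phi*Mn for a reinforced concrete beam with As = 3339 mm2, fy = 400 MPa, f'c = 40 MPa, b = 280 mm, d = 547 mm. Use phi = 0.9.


a = As * fy / (0.85 * f'c * b)
= 3339 * 400 / (0.85 * 40 * 280)
= 140.2941 mm
Mn = As * fy * (d - a/2) / 10^6
= 636.8848 kN-m
phi*Mn = 0.9 * 636.8848 = 573.2 kN-m

573.2


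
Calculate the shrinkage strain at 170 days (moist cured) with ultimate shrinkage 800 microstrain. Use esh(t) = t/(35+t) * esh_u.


esh(170) = 170 / (35 + 170) * 800
= 170 / 205 * 800
= 663.4 microstrain

663.4


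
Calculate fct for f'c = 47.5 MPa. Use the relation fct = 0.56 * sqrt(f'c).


fct = 0.56 * sqrt(47.5)
= 0.56 * 6.892
= 3.86 MPa

3.86


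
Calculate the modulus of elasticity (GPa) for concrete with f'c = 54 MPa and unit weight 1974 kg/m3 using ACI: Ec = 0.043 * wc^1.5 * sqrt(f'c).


Ec = 0.043 * 1974^1.5 * sqrt(54) / 1000
= 27.71 GPa

27.71


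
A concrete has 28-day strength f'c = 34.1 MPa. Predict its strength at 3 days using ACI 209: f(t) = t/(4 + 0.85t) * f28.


f(3) = 3 / (4 + 0.85 * 3) * 34.1
= 3 / 6.55 * 34.1
= 15.62 MPa

15.62


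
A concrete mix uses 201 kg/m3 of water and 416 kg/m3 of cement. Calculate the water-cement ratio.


w/c = water / cement
w/c = 201 / 416 = 0.483

0.483


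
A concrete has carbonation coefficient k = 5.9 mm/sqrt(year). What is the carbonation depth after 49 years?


depth = k * sqrt(t)
= 5.9 * sqrt(49)
= 41.3 mm

41.3


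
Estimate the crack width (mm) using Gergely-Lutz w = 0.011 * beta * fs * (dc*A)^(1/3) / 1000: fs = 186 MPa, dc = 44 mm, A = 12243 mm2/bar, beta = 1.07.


w = 0.011 * beta * fs * (dc * A)^(1/3) / 1000
= 0.011 * 1.07 * 186 * (44 * 12243)^(1/3) / 1000
= 0.178 mm

0.178


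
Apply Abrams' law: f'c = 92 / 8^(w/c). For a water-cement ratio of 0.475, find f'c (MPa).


f'c = 92 / 8^0.475
= 92 / 2.685
= 34.26 MPa

34.26


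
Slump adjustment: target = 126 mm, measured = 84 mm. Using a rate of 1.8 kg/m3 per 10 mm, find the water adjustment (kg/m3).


Difference = 126 - 84 = 42 mm
Water adjustment = 42 * 1.8 / 10 = 7.6 kg/m3

7.6


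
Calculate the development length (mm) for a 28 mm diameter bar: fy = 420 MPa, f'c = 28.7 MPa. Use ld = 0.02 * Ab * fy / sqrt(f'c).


Ab = pi * 28^2 / 4 = 615.752 mm2
ld = 0.02 * 615.752 * 420 / sqrt(28.7)
= 965.5 mm

965.5


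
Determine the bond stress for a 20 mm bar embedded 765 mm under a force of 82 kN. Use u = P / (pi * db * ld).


u = P / (pi * db * ld)
= 82 * 1000 / (pi * 20 * 765)
= 1.706 MPa

1.706


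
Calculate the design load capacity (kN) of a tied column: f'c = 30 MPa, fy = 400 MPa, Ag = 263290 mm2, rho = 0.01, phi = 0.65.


Ast = rho * Ag = 0.01 * 263290 = 2632.9 mm2
phi*Pn = 0.65 * 0.80 * (0.85 * 30 * (263290 - 2632.9) + 400 * 2632.9) / 1000
= 4003.96 kN

4003.96


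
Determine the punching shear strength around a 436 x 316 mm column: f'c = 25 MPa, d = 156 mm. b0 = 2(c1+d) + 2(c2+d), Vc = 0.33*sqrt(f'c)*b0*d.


b0 = 2*(436 + 156) + 2*(316 + 156) = 2128 mm
Vc = 0.33 * sqrt(25) * 2128 * 156 / 1000
= 547.75 kN

547.75


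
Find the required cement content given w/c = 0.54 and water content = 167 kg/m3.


Cement = water / (w/c)
= 167 / 0.54
= 309.3 kg/m3

309.3


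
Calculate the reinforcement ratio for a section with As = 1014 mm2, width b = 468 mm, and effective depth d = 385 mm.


rho = As / (b * d)
= 1014 / (468 * 385)
= 0.0056

0.0056


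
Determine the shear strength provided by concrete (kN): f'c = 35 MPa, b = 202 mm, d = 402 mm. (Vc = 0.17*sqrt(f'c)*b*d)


Vc = 0.17 * sqrt(35) * 202 * 402 / 1000
= 81.67 kN

81.67


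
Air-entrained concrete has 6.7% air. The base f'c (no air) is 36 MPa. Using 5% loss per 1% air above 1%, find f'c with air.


Strength loss = (6.7 - 1) * 5 = 28.5%
f'c = 36 * (1 - 28.5/100)
= 25.74 MPa

25.74


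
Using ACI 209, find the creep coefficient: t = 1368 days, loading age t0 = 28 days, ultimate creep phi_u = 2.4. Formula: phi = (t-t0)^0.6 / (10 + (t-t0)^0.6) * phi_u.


dt = 1368 - 28 = 1340
phi = 1340^0.6 / (10 + 1340^0.6) * 2.4
= 2.118

2.118


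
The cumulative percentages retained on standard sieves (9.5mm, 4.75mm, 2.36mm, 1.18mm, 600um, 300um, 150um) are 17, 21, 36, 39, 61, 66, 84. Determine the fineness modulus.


FM = sum(cumulative % retained) / 100
= 324 / 100
= 3.24

3.24


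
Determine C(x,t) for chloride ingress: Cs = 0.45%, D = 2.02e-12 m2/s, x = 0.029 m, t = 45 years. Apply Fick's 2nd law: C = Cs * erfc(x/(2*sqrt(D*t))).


t_seconds = 45 * 365.25 * 24 * 3600 = 1420092000.0 s
arg = 0.029 / (2 * sqrt(2.02e-12 * 1420092000.0))
= 0.2707
erfc(0.2707) = 0.7018
C = 0.45 * 0.7018 = 0.3158%

0.3158


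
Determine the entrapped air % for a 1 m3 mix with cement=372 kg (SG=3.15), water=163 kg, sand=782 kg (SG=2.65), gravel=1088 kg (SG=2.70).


Vol cement = 372 / (3.15 * 1000) = 0.118095 m3
Vol water = 163 / 1000 = 0.163 m3
Vol sand = 782 / (2.65 * 1000) = 0.295094 m3
Vol gravel = 1088 / (2.70 * 1000) = 0.402963 m3
Total solid + water volume = 0.979153 m3
Air = (1 - 0.979153) * 100 = 2.08%

2.08


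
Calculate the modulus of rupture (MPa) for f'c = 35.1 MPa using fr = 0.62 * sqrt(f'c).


fr = 0.62 * sqrt(35.1)
= 3.673 MPa

3.673


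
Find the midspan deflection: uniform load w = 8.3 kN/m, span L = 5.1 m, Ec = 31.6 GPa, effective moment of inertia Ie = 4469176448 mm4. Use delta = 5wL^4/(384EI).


Convert: L = 5.1 m = 5100 mm, Ec = 31.6 GPa = 31600 MPa
delta = 5 * 8.3 * 5100^4 / (384 * 31600 * 4469176448)
= 0.52 mm

0.52


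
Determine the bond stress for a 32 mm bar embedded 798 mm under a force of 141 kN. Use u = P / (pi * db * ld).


u = P / (pi * db * ld)
= 141 * 1000 / (pi * 32 * 798)
= 1.758 MPa

1.758


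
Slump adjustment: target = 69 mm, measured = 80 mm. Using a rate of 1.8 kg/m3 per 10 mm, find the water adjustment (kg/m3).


Difference = 69 - 80 = -11 mm
Water adjustment = -11 * 1.8 / 10 = -2.0 kg/m3

-2.0


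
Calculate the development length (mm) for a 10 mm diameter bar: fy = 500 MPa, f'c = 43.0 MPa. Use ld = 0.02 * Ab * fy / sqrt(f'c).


Ab = pi * 10^2 / 4 = 78.54 mm2
ld = 0.02 * 78.54 * 500 / sqrt(43.0)
= 119.8 mm

119.8


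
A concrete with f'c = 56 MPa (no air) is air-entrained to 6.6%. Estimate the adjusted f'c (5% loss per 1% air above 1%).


Strength loss = (6.6 - 1) * 5 = 28.0%
f'c = 56 * (1 - 28.0/100)
= 40.32 MPa

40.32


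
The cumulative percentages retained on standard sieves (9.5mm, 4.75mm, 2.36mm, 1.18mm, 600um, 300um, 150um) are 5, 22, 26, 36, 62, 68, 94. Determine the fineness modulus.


FM = sum(cumulative % retained) / 100
= 313 / 100
= 3.13

3.13


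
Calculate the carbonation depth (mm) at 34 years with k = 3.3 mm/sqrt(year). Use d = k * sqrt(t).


depth = k * sqrt(t)
= 3.3 * sqrt(34)
= 19.24 mm

19.24


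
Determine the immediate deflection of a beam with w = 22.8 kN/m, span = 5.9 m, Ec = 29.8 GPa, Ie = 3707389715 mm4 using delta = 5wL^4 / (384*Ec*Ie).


Convert: L = 5.9 m = 5900 mm, Ec = 29.8 GPa = 29800 MPa
delta = 5 * 22.8 * 5900^4 / (384 * 29800 * 3707389715)
= 3.26 mm

3.26


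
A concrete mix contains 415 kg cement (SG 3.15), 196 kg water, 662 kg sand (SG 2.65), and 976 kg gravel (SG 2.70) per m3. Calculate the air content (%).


Vol cement = 415 / (3.15 * 1000) = 0.131746 m3
Vol water = 196 / 1000 = 0.196 m3
Vol sand = 662 / (2.65 * 1000) = 0.249811 m3
Vol gravel = 976 / (2.70 * 1000) = 0.361481 m3
Total solid + water volume = 0.939039 m3
Air = (1 - 0.939039) * 100 = 6.1%

6.1


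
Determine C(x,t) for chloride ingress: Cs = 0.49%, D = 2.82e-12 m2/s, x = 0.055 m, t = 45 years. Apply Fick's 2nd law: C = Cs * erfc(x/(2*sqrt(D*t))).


t_seconds = 45 * 365.25 * 24 * 3600 = 1420092000.0 s
arg = 0.055 / (2 * sqrt(2.82e-12 * 1420092000.0))
= 0.4346
erfc(0.4346) = 0.5388
C = 0.49 * 0.5388 = 0.264%

0.264


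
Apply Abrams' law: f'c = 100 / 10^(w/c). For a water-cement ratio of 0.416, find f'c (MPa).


f'c = 100 / 10^0.416
= 100 / 2.606
= 38.37 MPa

38.37


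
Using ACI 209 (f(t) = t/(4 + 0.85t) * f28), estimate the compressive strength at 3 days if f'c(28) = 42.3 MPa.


f(3) = 3 / (4 + 0.85 * 3) * 42.3
= 3 / 6.55 * 42.3
= 19.37 MPa

19.37


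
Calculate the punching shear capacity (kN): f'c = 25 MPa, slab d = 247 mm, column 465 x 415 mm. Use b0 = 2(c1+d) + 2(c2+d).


b0 = 2*(465 + 247) + 2*(415 + 247) = 2748 mm
Vc = 0.33 * sqrt(25) * 2748 * 247 / 1000
= 1119.95 kN

1119.95


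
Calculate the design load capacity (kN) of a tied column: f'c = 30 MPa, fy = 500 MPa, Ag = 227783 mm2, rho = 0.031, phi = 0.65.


Ast = rho * Ag = 0.031 * 227783 = 7061.273 mm2
phi*Pn = 0.65 * 0.80 * (0.85 * 30 * (227783 - 7061.273) + 500 * 7061.273) / 1000
= 4762.7 kN

4762.7


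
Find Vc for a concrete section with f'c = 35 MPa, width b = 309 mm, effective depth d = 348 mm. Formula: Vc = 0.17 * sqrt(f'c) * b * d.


Vc = 0.17 * sqrt(35) * 309 * 348 / 1000
= 108.15 kN

108.15


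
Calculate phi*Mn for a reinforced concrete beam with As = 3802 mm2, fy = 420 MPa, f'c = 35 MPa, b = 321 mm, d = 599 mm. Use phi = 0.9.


a = As * fy / (0.85 * f'c * b)
= 3802 * 420 / (0.85 * 35 * 321)
= 167.2128 mm
Mn = As * fy * (d - a/2) / 10^6
= 823.0012 kN-m
phi*Mn = 0.9 * 823.0012 = 740.7 kN-m

740.7


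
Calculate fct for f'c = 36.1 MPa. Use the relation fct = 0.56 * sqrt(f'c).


fct = 0.56 * sqrt(36.1)
= 0.56 * 6.008
= 3.365 MPa

3.365


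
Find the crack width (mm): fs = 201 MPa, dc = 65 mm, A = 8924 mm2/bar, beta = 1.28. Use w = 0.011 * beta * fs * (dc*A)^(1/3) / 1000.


w = 0.011 * beta * fs * (dc * A)^(1/3) / 1000
= 0.011 * 1.28 * 201 * (65 * 8924)^(1/3) / 1000
= 0.236 mm

0.236


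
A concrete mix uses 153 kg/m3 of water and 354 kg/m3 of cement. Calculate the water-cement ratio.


w/c = water / cement
w/c = 153 / 354 = 0.432

0.432


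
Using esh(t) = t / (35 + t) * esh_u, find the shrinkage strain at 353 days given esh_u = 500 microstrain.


esh(353) = 353 / (35 + 353) * 500
= 353 / 388 * 500
= 454.9 microstrain

454.9


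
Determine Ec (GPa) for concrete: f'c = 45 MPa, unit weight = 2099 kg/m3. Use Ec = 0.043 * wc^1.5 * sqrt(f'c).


Ec = 0.043 * 2099^1.5 * sqrt(45) / 1000
= 27.74 GPa

27.74


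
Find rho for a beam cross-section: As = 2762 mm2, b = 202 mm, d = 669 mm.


rho = As / (b * d)
= 2762 / (202 * 669)
= 0.0204

0.0204


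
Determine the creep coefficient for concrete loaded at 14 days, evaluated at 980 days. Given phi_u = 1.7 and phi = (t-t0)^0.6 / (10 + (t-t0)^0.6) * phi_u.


dt = 980 - 14 = 966
phi = 966^0.6 / (10 + 966^0.6) * 1.7
= 1.463

1.463


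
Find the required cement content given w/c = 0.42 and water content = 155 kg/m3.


Cement = water / (w/c)
= 155 / 0.42
= 369.0 kg/m3

369.0


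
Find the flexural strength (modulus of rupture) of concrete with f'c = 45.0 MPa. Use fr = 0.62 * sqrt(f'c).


fr = 0.62 * sqrt(45.0)
= 4.159 MPa

4.159


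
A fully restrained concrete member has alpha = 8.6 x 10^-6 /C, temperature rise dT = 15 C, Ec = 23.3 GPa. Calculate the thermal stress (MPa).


sigma = alpha * dT * Ec
= 8.6e-6 * 15 * 23.3 * 1000
= 3.006 MPa

3.006


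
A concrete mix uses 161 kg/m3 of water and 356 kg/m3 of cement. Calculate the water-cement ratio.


w/c = water / cement
w/c = 161 / 356 = 0.452

0.452


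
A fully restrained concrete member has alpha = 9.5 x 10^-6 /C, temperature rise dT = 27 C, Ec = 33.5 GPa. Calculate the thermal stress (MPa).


sigma = alpha * dT * Ec
= 9.5e-6 * 27 * 33.5 * 1000
= 8.593 MPa

8.593


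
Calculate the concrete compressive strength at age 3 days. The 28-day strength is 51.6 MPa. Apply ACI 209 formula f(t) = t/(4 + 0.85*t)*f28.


f(3) = 3 / (4 + 0.85 * 3) * 51.6
= 3 / 6.55 * 51.6
= 23.63 MPa

23.63


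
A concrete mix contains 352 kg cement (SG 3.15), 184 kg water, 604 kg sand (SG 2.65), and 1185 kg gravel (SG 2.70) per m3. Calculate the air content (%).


Vol cement = 352 / (3.15 * 1000) = 0.111746 m3
Vol water = 184 / 1000 = 0.184 m3
Vol sand = 604 / (2.65 * 1000) = 0.227925 m3
Vol gravel = 1185 / (2.70 * 1000) = 0.438889 m3
Total solid + water volume = 0.962559 m3
Air = (1 - 0.962559) * 100 = 3.74%

3.74


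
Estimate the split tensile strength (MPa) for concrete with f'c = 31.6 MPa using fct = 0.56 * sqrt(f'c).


fct = 0.56 * sqrt(31.6)
= 0.56 * 5.621
= 3.148 MPa

3.148


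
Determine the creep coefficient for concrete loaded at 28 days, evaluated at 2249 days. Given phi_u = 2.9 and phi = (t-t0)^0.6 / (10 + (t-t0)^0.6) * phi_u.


dt = 2249 - 28 = 2221
phi = 2221^0.6 / (10 + 2221^0.6) * 2.9
= 2.641

2.641


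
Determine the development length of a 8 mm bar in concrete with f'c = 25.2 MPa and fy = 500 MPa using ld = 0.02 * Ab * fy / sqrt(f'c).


Ab = pi * 8^2 / 4 = 50.265 mm2
ld = 0.02 * 50.265 * 500 / sqrt(25.2)
= 100.1 mm

100.1


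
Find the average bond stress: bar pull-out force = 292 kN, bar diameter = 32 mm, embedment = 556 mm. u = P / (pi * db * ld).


u = P / (pi * db * ld)
= 292 * 1000 / (pi * 32 * 556)
= 5.224 MPa

5.224


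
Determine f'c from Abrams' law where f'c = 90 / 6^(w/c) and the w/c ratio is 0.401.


f'c = 90 / 6^0.401
= 90 / 2.051
= 43.87 MPa

43.87


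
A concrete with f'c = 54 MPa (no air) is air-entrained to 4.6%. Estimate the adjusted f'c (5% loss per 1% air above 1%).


Strength loss = (4.6 - 1) * 5 = 18.0%
f'c = 54 * (1 - 18.0/100)
= 44.28 MPa

44.28


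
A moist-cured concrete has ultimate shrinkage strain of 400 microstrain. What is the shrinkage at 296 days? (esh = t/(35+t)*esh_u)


esh(296) = 296 / (35 + 296) * 400
= 296 / 331 * 400
= 357.7 microstrain

357.7


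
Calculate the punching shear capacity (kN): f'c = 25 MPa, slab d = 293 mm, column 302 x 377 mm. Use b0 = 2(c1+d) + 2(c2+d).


b0 = 2*(302 + 293) + 2*(377 + 293) = 2530 mm
Vc = 0.33 * sqrt(25) * 2530 * 293 / 1000
= 1223.13 kN

1223.13


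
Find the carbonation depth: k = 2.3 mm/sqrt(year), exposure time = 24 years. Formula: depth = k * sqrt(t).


depth = k * sqrt(t)
= 2.3 * sqrt(24)
= 11.27 mm

11.27


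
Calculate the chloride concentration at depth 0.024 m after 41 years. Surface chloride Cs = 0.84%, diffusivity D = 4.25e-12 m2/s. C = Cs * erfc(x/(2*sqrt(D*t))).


t_seconds = 41 * 365.25 * 24 * 3600 = 1293861600.0 s
arg = 0.024 / (2 * sqrt(4.25e-12 * 1293861600.0))
= 0.1618
erfc(0.1618) = 0.819
C = 0.84 * 0.819 = 0.6879%

0.6879


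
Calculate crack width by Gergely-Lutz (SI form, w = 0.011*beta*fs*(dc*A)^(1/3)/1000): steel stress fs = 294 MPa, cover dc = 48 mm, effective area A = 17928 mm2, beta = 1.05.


w = 0.011 * beta * fs * (dc * A)^(1/3) / 1000
= 0.011 * 1.05 * 294 * (48 * 17928)^(1/3) / 1000
= 0.323 mm

0.323


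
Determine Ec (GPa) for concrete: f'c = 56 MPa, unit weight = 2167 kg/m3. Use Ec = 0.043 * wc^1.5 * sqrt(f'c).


Ec = 0.043 * 2167^1.5 * sqrt(56) / 1000
= 32.46 GPa

32.46


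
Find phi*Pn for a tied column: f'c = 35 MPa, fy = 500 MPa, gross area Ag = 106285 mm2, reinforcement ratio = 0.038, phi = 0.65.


Ast = rho * Ag = 0.038 * 106285 = 4038.83 mm2
phi*Pn = 0.65 * 0.80 * (0.85 * 35 * (106285 - 4038.83) + 500 * 4038.83) / 1000
= 2631.84 kN

2631.84


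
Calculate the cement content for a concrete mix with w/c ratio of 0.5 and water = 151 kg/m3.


Cement = water / (w/c)
= 151 / 0.5
= 302.0 kg/m3

302.0


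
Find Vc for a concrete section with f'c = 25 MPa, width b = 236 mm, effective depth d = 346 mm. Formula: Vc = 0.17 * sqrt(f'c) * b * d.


Vc = 0.17 * sqrt(25) * 236 * 346 / 1000
= 69.41 kN

69.41


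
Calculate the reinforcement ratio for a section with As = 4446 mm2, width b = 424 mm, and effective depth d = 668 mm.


rho = As / (b * d)
= 4446 / (424 * 668)
= 0.0157

0.0157


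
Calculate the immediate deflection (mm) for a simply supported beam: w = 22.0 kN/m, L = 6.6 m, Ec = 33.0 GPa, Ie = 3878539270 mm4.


Convert: L = 6.6 m = 6600 mm, Ec = 33.0 GPa = 33000 MPa
delta = 5 * 22.0 * 6600^4 / (384 * 33000 * 3878539270)
= 4.25 mm

4.25


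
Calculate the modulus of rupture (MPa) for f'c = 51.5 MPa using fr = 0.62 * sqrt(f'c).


fr = 0.62 * sqrt(51.5)
= 4.449 MPa

4.449


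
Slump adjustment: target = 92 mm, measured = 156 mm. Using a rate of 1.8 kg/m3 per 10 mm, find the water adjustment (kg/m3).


Difference = 92 - 156 = -64 mm
Water adjustment = -64 * 1.8 / 10 = -11.5 kg/m3

-11.5


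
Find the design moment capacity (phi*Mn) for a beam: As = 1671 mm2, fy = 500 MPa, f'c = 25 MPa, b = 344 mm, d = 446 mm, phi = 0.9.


a = As * fy / (0.85 * f'c * b)
= 1671 * 500 / (0.85 * 25 * 344)
= 114.2955 mm
Mn = As * fy * (d - a/2) / 10^6
= 324.8861 kN-m
phi*Mn = 0.9 * 324.8861 = 292.4 kN-m

292.4


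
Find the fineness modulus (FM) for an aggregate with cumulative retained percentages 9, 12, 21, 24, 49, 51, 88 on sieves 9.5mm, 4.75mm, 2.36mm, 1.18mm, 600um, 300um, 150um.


FM = sum(cumulative % retained) / 100
= 254 / 100
= 2.54

2.54


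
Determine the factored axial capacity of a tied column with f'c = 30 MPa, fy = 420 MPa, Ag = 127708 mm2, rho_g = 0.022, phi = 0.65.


Ast = rho * Ag = 0.022 * 127708 = 2809.576 mm2
phi*Pn = 0.65 * 0.80 * (0.85 * 30 * (127708 - 2809.576) + 420 * 2809.576) / 1000
= 2269.76 kN

2269.76


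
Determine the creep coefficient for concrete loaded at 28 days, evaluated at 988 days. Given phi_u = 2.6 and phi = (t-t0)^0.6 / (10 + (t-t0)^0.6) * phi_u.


dt = 988 - 28 = 960
phi = 960^0.6 / (10 + 960^0.6) * 2.6
= 2.237

2.237


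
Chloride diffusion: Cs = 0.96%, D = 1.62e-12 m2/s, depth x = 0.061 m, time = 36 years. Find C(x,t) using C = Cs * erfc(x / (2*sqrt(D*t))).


t_seconds = 36 * 365.25 * 24 * 3600 = 1136073600.0 s
arg = 0.061 / (2 * sqrt(1.62e-12 * 1136073600.0))
= 0.711
erfc(0.711) = 0.3147
C = 0.96 * 0.3147 = 0.3021%

0.3021


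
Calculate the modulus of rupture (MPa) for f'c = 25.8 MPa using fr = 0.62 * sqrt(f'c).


fr = 0.62 * sqrt(25.8)
= 3.149 MPa

3.149


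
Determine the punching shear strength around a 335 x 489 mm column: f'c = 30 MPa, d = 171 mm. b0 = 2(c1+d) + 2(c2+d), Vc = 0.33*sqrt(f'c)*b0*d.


b0 = 2*(335 + 171) + 2*(489 + 171) = 2332 mm
Vc = 0.33 * sqrt(30) * 2332 * 171 / 1000
= 720.77 kN

720.77


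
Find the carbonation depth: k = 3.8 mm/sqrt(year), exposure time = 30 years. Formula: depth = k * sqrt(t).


depth = k * sqrt(t)
= 3.8 * sqrt(30)
= 20.81 mm

20.81


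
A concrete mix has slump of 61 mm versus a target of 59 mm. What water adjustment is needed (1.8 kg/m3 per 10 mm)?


Difference = 59 - 61 = -2 mm
Water adjustment = -2 * 1.8 / 10 = -0.4 kg/m3

-0.4


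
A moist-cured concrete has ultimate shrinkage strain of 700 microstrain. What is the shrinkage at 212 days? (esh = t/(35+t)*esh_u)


esh(212) = 212 / (35 + 212) * 700
= 212 / 247 * 700
= 600.8 microstrain

600.8


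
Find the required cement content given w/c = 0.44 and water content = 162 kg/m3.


Cement = water / (w/c)
= 162 / 0.44
= 368.2 kg/m3

368.2


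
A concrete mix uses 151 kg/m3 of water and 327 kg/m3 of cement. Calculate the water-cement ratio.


w/c = water / cement
w/c = 151 / 327 = 0.462

0.462


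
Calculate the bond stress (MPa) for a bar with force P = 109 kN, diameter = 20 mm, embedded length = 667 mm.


u = P / (pi * db * ld)
= 109 * 1000 / (pi * 20 * 667)
= 2.601 MPa

2.601


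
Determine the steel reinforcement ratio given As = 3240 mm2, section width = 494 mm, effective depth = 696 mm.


rho = As / (b * d)
= 3240 / (494 * 696)
= 0.0094

0.0094


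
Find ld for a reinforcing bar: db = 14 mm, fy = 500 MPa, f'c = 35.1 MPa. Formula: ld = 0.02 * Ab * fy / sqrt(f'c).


Ab = pi * 14^2 / 4 = 153.938 mm2
ld = 0.02 * 153.938 * 500 / sqrt(35.1)
= 259.8 mm

259.8


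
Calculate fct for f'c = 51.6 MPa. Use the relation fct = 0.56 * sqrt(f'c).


fct = 0.56 * sqrt(51.6)
= 0.56 * 7.183
= 4.023 MPa

4.023


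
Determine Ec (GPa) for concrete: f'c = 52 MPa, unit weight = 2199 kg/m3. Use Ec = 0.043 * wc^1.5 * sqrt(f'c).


Ec = 0.043 * 2199^1.5 * sqrt(52) / 1000
= 31.97 GPa

31.97


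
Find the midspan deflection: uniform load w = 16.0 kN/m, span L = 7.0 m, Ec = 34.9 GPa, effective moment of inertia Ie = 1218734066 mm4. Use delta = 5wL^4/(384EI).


Convert: L = 7.0 m = 7000 mm, Ec = 34.9 GPa = 34900 MPa
delta = 5 * 16.0 * 7000^4 / (384 * 34900 * 1218734066)
= 11.76 mm

11.76


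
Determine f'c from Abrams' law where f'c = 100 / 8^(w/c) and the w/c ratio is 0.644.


f'c = 100 / 8^0.644
= 100 / 3.816
= 26.21 MPa

26.21


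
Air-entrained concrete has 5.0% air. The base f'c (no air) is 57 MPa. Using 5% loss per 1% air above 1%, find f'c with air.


Strength loss = (5.0 - 1) * 5 = 20.0%
f'c = 57 * (1 - 20.0/100)
= 45.6 MPa

45.6


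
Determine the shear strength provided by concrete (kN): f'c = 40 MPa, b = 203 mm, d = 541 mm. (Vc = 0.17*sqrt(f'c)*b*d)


Vc = 0.17 * sqrt(40) * 203 * 541 / 1000
= 118.08 kN

118.08


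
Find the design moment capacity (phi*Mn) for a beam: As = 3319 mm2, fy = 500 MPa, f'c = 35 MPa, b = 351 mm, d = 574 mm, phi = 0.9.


a = As * fy / (0.85 * f'c * b)
= 3319 * 500 / (0.85 * 35 * 351)
= 158.9217 mm
Mn = As * fy * (d - a/2) / 10^6
= 820.6877 kN-m
phi*Mn = 0.9 * 820.6877 = 738.62 kN-m

738.62


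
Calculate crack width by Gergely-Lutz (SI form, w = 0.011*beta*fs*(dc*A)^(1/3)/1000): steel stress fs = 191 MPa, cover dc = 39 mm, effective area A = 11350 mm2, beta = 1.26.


w = 0.011 * beta * fs * (dc * A)^(1/3) / 1000
= 0.011 * 1.26 * 191 * (39 * 11350)^(1/3) / 1000
= 0.202 mm

0.202


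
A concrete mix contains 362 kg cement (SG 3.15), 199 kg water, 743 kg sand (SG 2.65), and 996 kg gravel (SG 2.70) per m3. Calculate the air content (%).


Vol cement = 362 / (3.15 * 1000) = 0.114921 m3
Vol water = 199 / 1000 = 0.199 m3
Vol sand = 743 / (2.65 * 1000) = 0.280377 m3
Vol gravel = 996 / (2.70 * 1000) = 0.368889 m3
Total solid + water volume = 0.963187 m3
Air = (1 - 0.963187) * 100 = 3.68%

3.68


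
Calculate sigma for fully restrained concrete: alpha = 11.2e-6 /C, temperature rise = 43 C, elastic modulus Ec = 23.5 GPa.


sigma = alpha * dT * Ec
= 11.2e-6 * 43 * 23.5 * 1000
= 11.318 MPa

11.318


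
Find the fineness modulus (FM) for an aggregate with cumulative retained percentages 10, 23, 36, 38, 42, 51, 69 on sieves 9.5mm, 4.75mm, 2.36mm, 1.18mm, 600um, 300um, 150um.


FM = sum(cumulative % retained) / 100
= 269 / 100
= 2.69

2.69


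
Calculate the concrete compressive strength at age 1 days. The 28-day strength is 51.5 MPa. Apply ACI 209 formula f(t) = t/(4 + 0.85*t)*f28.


f(1) = 1 / (4 + 0.85 * 1) * 51.5
= 1 / 4.85 * 51.5
= 10.62 MPa

10.62


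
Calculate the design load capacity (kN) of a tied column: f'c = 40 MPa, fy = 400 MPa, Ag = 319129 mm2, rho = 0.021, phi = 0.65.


Ast = rho * Ag = 0.021 * 319129 = 6701.709 mm2
phi*Pn = 0.65 * 0.80 * (0.85 * 40 * (319129 - 6701.709) + 400 * 6701.709) / 1000
= 6917.67 kN

6917.67


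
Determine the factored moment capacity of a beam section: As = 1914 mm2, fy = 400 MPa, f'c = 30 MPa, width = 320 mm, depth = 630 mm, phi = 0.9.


a = As * fy / (0.85 * f'c * b)
= 1914 * 400 / (0.85 * 30 * 320)
= 93.8235 mm
Mn = As * fy * (d - a/2) / 10^6
= 446.4124 kN-m
phi*Mn = 0.9 * 446.4124 = 401.77 kN-m

401.77


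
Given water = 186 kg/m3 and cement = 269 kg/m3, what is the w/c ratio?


w/c = water / cement
w/c = 186 / 269 = 0.691

0.691


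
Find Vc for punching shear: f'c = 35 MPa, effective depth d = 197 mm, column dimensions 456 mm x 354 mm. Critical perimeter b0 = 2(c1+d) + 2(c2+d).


b0 = 2*(456 + 197) + 2*(354 + 197) = 2408 mm
Vc = 0.33 * sqrt(35) * 2408 * 197 / 1000
= 926.13 kN

926.13


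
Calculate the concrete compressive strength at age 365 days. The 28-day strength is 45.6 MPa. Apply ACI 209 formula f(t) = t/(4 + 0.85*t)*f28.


f(365) = 365 / (4 + 0.85 * 365) * 45.6
= 365 / 314.25 * 45.6
= 52.96 MPa

52.96


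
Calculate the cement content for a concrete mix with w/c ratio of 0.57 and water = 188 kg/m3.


Cement = water / (w/c)
= 188 / 0.57
= 329.8 kg/m3

329.8


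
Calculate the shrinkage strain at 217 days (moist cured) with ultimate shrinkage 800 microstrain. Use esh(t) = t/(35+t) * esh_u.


esh(217) = 217 / (35 + 217) * 800
= 217 / 252 * 800
= 688.9 microstrain

688.9


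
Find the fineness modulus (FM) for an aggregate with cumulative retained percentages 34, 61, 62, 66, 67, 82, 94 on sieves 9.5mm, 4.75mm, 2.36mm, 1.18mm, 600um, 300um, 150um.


FM = sum(cumulative % retained) / 100
= 466 / 100
= 4.66

4.66


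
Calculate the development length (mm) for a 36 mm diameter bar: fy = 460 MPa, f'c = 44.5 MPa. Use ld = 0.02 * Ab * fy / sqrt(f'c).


Ab = pi * 36^2 / 4 = 1017.876 mm2
ld = 0.02 * 1017.876 * 460 / sqrt(44.5)
= 1403.8 mm

1403.8


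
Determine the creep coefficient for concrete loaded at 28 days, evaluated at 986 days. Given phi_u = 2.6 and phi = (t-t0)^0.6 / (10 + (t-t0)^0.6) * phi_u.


dt = 986 - 28 = 958
phi = 958^0.6 / (10 + 958^0.6) * 2.6
= 2.236

2.236


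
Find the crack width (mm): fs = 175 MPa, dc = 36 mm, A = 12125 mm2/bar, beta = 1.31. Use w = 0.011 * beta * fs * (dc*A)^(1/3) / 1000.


w = 0.011 * beta * fs * (dc * A)^(1/3) / 1000
= 0.011 * 1.31 * 175 * (36 * 12125)^(1/3) / 1000
= 0.191 mm

0.191


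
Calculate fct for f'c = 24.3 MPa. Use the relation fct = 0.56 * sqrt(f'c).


fct = 0.56 * sqrt(24.3)
= 0.56 * 4.93
= 2.761 MPa

2.761


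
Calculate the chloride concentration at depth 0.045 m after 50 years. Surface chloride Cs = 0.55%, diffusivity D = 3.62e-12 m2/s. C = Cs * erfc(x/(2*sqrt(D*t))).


t_seconds = 50 * 365.25 * 24 * 3600 = 1577880000.0 s
arg = 0.045 / (2 * sqrt(3.62e-12 * 1577880000.0))
= 0.2977
erfc(0.2977) = 0.6737
C = 0.55 * 0.6737 = 0.3706%

0.3706


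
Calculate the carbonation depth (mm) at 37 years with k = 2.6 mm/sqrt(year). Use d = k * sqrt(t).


depth = k * sqrt(t)
= 2.6 * sqrt(37)
= 15.82 mm

15.82


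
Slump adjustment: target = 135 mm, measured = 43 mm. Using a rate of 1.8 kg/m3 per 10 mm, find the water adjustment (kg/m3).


Difference = 135 - 43 = 92 mm
Water adjustment = 92 * 1.8 / 10 = 16.6 kg/m3

16.6


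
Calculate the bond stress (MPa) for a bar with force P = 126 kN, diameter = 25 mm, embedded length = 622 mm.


u = P / (pi * db * ld)
= 126 * 1000 / (pi * 25 * 622)
= 2.579 MPa

2.579


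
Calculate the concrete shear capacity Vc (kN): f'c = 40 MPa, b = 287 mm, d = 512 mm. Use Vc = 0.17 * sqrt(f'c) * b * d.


Vc = 0.17 * sqrt(40) * 287 * 512 / 1000
= 157.99 kN

157.99


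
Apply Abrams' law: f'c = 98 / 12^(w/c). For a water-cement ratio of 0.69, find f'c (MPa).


f'c = 98 / 12^0.69
= 98 / 5.554
= 17.64 MPa

17.64


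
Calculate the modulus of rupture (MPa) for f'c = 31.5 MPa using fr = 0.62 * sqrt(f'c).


fr = 0.62 * sqrt(31.5)
= 3.48 MPa

3.48


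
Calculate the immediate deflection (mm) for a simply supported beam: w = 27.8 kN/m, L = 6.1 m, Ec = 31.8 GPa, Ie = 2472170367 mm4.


Convert: L = 6.1 m = 6100 mm, Ec = 31.8 GPa = 31800 MPa
delta = 5 * 27.8 * 6100^4 / (384 * 31800 * 2472170367)
= 6.38 mm

6.38


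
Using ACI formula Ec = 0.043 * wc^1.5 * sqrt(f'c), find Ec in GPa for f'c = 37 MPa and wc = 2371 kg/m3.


Ec = 0.043 * 2371^1.5 * sqrt(37) / 1000
= 30.2 GPa

30.2


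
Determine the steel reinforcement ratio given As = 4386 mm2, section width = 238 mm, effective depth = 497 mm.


rho = As / (b * d)
= 4386 / (238 * 497)
= 0.0371

0.0371


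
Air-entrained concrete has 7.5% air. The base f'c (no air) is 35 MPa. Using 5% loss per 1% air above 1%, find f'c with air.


Strength loss = (7.5 - 1) * 5 = 32.5%
f'c = 35 * (1 - 32.5/100)
= 23.62 MPa

23.62


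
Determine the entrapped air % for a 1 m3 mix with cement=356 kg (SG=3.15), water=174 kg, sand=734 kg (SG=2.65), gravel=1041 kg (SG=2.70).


Vol cement = 356 / (3.15 * 1000) = 0.113016 m3
Vol water = 174 / 1000 = 0.174 m3
Vol sand = 734 / (2.65 * 1000) = 0.276981 m3
Vol gravel = 1041 / (2.70 * 1000) = 0.385556 m3
Total solid + water volume = 0.949553 m3
Air = (1 - 0.949553) * 100 = 5.04%

5.04


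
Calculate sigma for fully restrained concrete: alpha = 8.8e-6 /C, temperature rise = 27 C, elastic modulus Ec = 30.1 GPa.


sigma = alpha * dT * Ec
= 8.8e-6 * 27 * 30.1 * 1000
= 7.152 MPa

7.152


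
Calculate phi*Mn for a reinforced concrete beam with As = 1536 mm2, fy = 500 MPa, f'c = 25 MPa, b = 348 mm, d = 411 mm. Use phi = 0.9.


a = As * fy / (0.85 * f'c * b)
= 1536 * 500 / (0.85 * 25 * 348)
= 103.854 mm
Mn = As * fy * (d - a/2) / 10^6
= 275.7681 kN-m
phi*Mn = 0.9 * 275.7681 = 248.19 kN-m

248.19


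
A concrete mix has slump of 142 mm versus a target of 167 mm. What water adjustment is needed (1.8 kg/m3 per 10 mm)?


Difference = 167 - 142 = 25 mm
Water adjustment = 25 * 1.8 / 10 = 4.5 kg/m3

4.5


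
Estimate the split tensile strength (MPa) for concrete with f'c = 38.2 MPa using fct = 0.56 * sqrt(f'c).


fct = 0.56 * sqrt(38.2)
= 0.56 * 6.181
= 3.461 MPa

3.461


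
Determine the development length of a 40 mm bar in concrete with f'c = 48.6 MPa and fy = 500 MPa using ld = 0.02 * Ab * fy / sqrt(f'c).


Ab = pi * 40^2 / 4 = 1256.637 mm2
ld = 0.02 * 1256.637 * 500 / sqrt(48.6)
= 1802.6 mm

1802.6


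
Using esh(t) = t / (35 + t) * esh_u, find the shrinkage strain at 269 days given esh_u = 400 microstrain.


esh(269) = 269 / (35 + 269) * 400
= 269 / 304 * 400
= 353.9 microstrain

353.9


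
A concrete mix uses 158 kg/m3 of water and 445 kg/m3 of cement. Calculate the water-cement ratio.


w/c = water / cement
w/c = 158 / 445 = 0.355

0.355


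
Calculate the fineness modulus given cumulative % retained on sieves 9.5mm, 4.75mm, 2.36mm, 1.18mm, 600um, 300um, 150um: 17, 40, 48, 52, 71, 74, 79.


FM = sum(cumulative % retained) / 100
= 381 / 100
= 3.81

3.81


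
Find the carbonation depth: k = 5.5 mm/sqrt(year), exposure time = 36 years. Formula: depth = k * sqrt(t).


depth = k * sqrt(t)
= 5.5 * sqrt(36)
= 33.0 mm

33.0


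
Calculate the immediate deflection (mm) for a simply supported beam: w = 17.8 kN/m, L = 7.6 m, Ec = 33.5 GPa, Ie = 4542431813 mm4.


Convert: L = 7.6 m = 7600 mm, Ec = 33.5 GPa = 33500 MPa
delta = 5 * 17.8 * 7600^4 / (384 * 33500 * 4542431813)
= 5.08 mm

5.08


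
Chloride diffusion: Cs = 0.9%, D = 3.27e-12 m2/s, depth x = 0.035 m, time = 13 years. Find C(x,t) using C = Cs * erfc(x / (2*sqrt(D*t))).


t_seconds = 13 * 365.25 * 24 * 3600 = 410248800.0 s
arg = 0.035 / (2 * sqrt(3.27e-12 * 410248800.0))
= 0.4778
erfc(0.4778) = 0.4992
C = 0.9 * 0.4992 = 0.4493%

0.4493


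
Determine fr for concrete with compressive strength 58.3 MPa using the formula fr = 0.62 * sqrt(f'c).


fr = 0.62 * sqrt(58.3)
= 4.734 MPa

4.734


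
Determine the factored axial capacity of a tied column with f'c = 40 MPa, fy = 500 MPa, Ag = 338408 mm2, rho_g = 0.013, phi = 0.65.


Ast = rho * Ag = 0.013 * 338408 = 4399.304 mm2
phi*Pn = 0.65 * 0.80 * (0.85 * 40 * (338408 - 4399.304) + 500 * 4399.304) / 1000
= 7049.09 kN

7049.09


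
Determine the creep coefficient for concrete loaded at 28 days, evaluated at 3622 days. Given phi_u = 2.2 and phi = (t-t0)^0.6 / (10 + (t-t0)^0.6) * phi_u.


dt = 3622 - 28 = 3594
phi = 3594^0.6 / (10 + 3594^0.6) * 2.2
= 2.049

2.049


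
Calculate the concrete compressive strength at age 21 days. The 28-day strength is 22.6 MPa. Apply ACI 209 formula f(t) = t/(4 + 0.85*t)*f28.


f(21) = 21 / (4 + 0.85 * 21) * 22.6
= 21 / 21.85 * 22.6
= 21.72 MPa

21.72


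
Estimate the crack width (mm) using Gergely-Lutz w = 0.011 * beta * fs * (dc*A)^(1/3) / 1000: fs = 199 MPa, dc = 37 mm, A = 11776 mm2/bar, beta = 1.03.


w = 0.011 * beta * fs * (dc * A)^(1/3) / 1000
= 0.011 * 1.03 * 199 * (37 * 11776)^(1/3) / 1000
= 0.171 mm

0.171


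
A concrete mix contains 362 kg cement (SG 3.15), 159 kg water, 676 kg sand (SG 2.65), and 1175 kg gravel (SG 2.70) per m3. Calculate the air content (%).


Vol cement = 362 / (3.15 * 1000) = 0.114921 m3
Vol water = 159 / 1000 = 0.159 m3
Vol sand = 676 / (2.65 * 1000) = 0.255094 m3
Vol gravel = 1175 / (2.70 * 1000) = 0.435185 m3
Total solid + water volume = 0.9642 m3
Air = (1 - 0.9642) * 100 = 3.58%

3.58


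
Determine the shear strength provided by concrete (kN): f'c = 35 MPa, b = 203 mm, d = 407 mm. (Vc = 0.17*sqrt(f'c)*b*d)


Vc = 0.17 * sqrt(35) * 203 * 407 / 1000
= 83.09 kN

83.09


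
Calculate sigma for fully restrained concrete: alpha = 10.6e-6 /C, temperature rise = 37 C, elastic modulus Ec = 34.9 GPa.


sigma = alpha * dT * Ec
= 10.6e-6 * 37 * 34.9 * 1000
= 13.688 MPa

13.688


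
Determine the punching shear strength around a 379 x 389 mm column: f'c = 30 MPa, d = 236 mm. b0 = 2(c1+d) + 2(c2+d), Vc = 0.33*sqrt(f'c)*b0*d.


b0 = 2*(379 + 236) + 2*(389 + 236) = 2480 mm
Vc = 0.33 * sqrt(30) * 2480 * 236 / 1000
= 1057.88 kN

1057.88


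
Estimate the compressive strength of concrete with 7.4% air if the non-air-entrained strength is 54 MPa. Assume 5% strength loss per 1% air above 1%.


Strength loss = (7.4 - 1) * 5 = 32.0%
f'c = 54 * (1 - 32.0/100)
= 36.72 MPa

36.72


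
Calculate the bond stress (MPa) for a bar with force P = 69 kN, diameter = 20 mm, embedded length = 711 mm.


u = P / (pi * db * ld)
= 69 * 1000 / (pi * 20 * 711)
= 1.545 MPa

1.545


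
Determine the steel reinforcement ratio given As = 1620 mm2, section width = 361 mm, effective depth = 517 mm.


rho = As / (b * d)
= 1620 / (361 * 517)
= 0.0087

0.0087


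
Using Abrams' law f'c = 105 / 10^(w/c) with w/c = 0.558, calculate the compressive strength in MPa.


f'c = 105 / 10^0.558
= 105 / 3.614
= 29.05 MPa

29.05


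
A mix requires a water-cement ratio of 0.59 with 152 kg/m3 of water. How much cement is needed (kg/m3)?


Cement = water / (w/c)
= 152 / 0.59
= 257.6 kg/m3

257.6


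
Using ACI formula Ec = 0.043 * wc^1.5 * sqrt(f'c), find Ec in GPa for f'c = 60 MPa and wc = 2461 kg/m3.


Ec = 0.043 * 2461^1.5 * sqrt(60) / 1000
= 40.66 GPa

40.66


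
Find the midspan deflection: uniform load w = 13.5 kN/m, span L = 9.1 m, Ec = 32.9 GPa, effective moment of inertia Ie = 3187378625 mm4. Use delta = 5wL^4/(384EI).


Convert: L = 9.1 m = 9100 mm, Ec = 32.9 GPa = 32900 MPa
delta = 5 * 13.5 * 9100^4 / (384 * 32900 * 3187378625)
= 11.49 mm

11.49


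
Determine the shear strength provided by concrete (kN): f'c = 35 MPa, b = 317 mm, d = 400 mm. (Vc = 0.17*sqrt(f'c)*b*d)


Vc = 0.17 * sqrt(35) * 317 * 400 / 1000
= 127.53 kN

127.53


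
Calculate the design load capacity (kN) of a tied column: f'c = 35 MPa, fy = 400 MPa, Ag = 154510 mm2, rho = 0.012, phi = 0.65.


Ast = rho * Ag = 0.012 * 154510 = 1854.12 mm2
phi*Pn = 0.65 * 0.80 * (0.85 * 35 * (154510 - 1854.12) + 400 * 1854.12) / 1000
= 2747.24 kN

2747.24


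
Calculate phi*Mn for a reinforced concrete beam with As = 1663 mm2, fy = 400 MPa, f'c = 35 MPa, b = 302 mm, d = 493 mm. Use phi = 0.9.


a = As * fy / (0.85 * f'c * b)
= 1663 * 400 / (0.85 * 35 * 302)
= 74.0386 mm
Mn = As * fy * (d - a/2) / 10^6
= 303.3184 kN-m
phi*Mn = 0.9 * 303.3184 = 272.99 kN-m

272.99


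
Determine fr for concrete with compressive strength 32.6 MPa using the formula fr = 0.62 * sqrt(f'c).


fr = 0.62 * sqrt(32.6)
= 3.54 MPa

3.54


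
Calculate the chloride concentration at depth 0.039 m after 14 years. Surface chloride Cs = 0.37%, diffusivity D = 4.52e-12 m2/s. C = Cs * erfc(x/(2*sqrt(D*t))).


t_seconds = 14 * 365.25 * 24 * 3600 = 441806400.0 s
arg = 0.039 / (2 * sqrt(4.52e-12 * 441806400.0))
= 0.4364
erfc(0.4364) = 0.5372
C = 0.37 * 0.5372 = 0.1987%

0.1987


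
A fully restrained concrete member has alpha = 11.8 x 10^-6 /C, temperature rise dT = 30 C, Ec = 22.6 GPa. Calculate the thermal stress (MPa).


sigma = alpha * dT * Ec
= 11.8e-6 * 30 * 22.6 * 1000
= 8.0 MPa

8.0


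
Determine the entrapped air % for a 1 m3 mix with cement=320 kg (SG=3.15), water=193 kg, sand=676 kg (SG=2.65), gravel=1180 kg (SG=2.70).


Vol cement = 320 / (3.15 * 1000) = 0.101587 m3
Vol water = 193 / 1000 = 0.193 m3
Vol sand = 676 / (2.65 * 1000) = 0.255094 m3
Vol gravel = 1180 / (2.70 * 1000) = 0.437037 m3
Total solid + water volume = 0.986719 m3
Air = (1 - 0.986719) * 100 = 1.33%

1.33


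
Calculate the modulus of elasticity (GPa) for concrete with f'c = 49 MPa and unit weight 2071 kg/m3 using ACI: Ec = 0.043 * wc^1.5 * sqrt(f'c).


Ec = 0.043 * 2071^1.5 * sqrt(49) / 1000
= 28.37 GPa

28.37


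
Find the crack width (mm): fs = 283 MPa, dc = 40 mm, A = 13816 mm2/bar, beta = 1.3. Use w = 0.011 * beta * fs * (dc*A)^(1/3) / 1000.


w = 0.011 * beta * fs * (dc * A)^(1/3) / 1000
= 0.011 * 1.3 * 283 * (40 * 13816)^(1/3) / 1000
= 0.332 mm

0.332


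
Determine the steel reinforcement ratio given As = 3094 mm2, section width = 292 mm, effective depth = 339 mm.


rho = As / (b * d)
= 3094 / (292 * 339)
= 0.0313

0.0313


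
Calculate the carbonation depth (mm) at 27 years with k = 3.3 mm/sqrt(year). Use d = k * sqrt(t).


depth = k * sqrt(t)
= 3.3 * sqrt(27)
= 17.15 mm

17.15


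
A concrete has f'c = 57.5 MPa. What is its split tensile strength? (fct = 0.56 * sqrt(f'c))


fct = 0.56 * sqrt(57.5)
= 0.56 * 7.583
= 4.246 MPa

4.246


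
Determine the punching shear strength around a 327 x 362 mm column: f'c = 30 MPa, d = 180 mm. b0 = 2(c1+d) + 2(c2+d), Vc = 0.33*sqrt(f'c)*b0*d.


b0 = 2*(327 + 180) + 2*(362 + 180) = 2098 mm
Vc = 0.33 * sqrt(30) * 2098 * 180 / 1000
= 682.58 kN

682.58


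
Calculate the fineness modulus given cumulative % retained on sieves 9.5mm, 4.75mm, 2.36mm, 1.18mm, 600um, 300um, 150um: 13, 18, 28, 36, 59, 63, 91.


FM = sum(cumulative % retained) / 100
= 308 / 100
= 3.08

3.08


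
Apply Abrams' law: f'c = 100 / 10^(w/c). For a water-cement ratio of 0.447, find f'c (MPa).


f'c = 100 / 10^0.447
= 100 / 2.799
= 35.73 MPa

35.73


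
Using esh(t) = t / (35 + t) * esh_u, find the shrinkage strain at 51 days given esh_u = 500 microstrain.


esh(51) = 51 / (35 + 51) * 500
= 51 / 86 * 500
= 296.5 microstrain

296.5


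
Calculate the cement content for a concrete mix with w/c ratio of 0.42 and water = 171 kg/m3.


Cement = water / (w/c)
= 171 / 0.42
= 407.1 kg/m3

407.1


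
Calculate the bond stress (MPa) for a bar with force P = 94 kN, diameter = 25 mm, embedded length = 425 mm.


u = P / (pi * db * ld)
= 94 * 1000 / (pi * 25 * 425)
= 2.816 MPa

2.816


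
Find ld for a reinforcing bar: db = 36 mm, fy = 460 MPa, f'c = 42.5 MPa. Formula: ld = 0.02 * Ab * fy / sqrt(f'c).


Ab = pi * 36^2 / 4 = 1017.876 mm2
ld = 0.02 * 1017.876 * 460 / sqrt(42.5)
= 1436.4 mm

1436.4


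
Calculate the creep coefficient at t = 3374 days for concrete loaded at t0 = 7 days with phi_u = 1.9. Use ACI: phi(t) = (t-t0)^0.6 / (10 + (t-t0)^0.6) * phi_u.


dt = 3374 - 7 = 3367
phi = 3367^0.6 / (10 + 3367^0.6) * 1.9
= 1.765

1.765
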